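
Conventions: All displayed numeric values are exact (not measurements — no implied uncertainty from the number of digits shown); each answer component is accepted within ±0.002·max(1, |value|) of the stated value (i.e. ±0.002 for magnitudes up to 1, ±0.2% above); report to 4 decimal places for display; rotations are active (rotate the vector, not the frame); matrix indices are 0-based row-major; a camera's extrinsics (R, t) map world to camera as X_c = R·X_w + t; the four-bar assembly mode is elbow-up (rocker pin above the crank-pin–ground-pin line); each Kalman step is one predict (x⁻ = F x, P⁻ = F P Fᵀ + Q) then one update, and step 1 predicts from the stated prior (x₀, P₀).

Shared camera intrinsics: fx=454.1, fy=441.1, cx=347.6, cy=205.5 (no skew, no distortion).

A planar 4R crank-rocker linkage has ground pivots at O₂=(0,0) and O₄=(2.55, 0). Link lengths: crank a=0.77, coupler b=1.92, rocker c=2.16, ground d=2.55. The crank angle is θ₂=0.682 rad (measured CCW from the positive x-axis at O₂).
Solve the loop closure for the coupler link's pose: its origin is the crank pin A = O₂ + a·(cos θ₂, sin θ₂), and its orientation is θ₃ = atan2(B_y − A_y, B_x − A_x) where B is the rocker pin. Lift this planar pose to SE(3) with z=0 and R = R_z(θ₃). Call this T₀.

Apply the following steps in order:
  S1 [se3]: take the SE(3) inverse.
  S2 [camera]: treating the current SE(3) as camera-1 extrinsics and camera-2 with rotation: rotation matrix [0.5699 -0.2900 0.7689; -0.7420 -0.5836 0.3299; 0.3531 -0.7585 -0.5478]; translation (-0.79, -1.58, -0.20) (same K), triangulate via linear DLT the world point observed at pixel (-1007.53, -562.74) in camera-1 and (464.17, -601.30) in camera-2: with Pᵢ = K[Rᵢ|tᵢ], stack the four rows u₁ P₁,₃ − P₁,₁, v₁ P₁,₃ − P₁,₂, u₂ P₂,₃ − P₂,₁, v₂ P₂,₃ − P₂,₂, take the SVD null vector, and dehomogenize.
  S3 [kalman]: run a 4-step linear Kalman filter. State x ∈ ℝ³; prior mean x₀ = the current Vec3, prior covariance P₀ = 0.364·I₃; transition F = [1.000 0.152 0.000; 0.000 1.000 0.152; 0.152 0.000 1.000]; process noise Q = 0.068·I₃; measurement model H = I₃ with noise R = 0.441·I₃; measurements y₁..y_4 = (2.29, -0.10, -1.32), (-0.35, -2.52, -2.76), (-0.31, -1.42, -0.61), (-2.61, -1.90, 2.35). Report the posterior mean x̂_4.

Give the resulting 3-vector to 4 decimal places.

source (fourbar_fk): coupler pose = R=[0.6068 -0.7948 0.0000; 0.7948 0.6068 0.0000; 0.0000 0.0000 1.0000], t=(0.5978, 0.4854, 0.0000)
after S1 (invert_se3): R=[0.6068 0.7948 0.0000; -0.7948 0.6068 -0.0000; 0.0000 0.0000 1.0000], t=(-0.7485, 0.1806, 0.0000)
after S2 (triangulate): (0.3917, -1.1711, 0.4831)
after S3 (kf_track): (-0.9135, -1.7740, 0.0384)

result = (-0.9135, -1.7740, 0.0384)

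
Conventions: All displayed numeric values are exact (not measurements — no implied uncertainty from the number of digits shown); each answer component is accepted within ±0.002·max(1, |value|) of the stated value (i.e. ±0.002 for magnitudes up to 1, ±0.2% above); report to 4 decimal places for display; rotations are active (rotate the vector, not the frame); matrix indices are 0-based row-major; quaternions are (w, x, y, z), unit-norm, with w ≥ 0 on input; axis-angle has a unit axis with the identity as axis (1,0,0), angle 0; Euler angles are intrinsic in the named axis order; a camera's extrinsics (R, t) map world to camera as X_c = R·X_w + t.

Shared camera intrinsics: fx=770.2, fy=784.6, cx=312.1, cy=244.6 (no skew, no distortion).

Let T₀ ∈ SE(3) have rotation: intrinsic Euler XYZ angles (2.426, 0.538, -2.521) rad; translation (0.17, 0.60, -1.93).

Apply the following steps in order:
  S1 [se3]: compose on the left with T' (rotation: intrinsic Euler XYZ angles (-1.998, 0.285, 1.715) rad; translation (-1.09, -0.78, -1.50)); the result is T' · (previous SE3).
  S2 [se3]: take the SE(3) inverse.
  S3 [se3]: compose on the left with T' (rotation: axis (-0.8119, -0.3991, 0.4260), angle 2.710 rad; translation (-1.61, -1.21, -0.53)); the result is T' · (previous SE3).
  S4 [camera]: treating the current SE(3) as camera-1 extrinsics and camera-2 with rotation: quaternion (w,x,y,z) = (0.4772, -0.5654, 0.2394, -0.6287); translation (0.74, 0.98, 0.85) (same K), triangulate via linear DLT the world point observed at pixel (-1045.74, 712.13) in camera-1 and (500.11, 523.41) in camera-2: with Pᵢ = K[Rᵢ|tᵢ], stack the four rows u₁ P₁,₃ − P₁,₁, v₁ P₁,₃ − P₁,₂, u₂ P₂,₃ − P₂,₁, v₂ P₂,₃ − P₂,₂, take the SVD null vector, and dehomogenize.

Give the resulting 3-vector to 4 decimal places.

after S1 (compose_se3): R=[-0.2564 -0.9245 0.2822; -0.2955 -0.2030 -0.9335; 0.9203 -0.3228 -0.2212], t=(-2.2259, -2.3415, -0.8793)
after S2 (invert_se3): R=[-0.2564 -0.2955 0.9203; -0.9245 -0.2030 -0.3228; 0.2822 -0.9335 -0.2212], t=(-0.4536, -2.8168, -1.7522)
after S3 (compose_se3): R=[-0.7299 0.5794 0.3627; 0.3587 -0.1270 0.9248; 0.5819 0.8051 -0.1151], t=(-1.5592, 0.1041, 2.5491)
after S4 (triangulate): (0.9165, -1.6370, 0.4134)

result = (0.9165, -1.6370, 0.4134)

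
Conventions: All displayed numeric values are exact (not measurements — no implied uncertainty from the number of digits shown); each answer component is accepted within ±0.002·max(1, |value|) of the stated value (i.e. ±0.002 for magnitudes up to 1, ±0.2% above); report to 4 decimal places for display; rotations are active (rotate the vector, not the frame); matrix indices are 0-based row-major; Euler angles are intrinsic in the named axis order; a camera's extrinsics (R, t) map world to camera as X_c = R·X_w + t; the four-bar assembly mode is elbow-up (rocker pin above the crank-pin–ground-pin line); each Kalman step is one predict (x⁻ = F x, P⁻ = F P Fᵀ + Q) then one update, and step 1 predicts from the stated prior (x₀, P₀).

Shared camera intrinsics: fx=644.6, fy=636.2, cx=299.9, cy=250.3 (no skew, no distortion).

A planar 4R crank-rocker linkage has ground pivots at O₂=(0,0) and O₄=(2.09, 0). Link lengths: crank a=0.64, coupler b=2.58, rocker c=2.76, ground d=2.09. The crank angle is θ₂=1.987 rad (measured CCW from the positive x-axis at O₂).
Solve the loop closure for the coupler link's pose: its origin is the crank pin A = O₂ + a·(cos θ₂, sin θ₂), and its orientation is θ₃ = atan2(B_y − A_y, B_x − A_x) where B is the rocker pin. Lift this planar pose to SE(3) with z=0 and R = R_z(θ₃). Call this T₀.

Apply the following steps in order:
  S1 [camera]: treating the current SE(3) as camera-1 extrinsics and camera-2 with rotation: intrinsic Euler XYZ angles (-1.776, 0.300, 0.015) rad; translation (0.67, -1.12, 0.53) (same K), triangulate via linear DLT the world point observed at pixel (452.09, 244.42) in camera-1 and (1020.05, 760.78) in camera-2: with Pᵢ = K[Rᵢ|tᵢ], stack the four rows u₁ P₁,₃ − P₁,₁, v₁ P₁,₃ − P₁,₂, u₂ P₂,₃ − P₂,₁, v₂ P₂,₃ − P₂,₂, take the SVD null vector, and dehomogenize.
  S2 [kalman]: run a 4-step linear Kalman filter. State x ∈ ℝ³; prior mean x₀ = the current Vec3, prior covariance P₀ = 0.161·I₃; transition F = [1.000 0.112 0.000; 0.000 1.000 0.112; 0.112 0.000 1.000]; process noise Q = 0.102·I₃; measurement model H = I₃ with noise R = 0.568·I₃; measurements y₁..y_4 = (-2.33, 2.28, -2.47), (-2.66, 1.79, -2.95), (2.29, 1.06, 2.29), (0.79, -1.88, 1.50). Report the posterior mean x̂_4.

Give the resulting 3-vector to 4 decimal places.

source (fourbar_fk): coupler pose = R=[0.6030 -0.7978 0.0000; 0.7978 0.6030 0.0000; 0.0000 0.0000 1.0000], t=(-0.2587, 0.5854, 0.0000)
after S1 (triangulate): (-0.0548, -0.9274, 1.8978)
after S2 (kf_track): (0.2516, 0.0152, 0.6607)

result = (0.2516, 0.0152, 0.6607)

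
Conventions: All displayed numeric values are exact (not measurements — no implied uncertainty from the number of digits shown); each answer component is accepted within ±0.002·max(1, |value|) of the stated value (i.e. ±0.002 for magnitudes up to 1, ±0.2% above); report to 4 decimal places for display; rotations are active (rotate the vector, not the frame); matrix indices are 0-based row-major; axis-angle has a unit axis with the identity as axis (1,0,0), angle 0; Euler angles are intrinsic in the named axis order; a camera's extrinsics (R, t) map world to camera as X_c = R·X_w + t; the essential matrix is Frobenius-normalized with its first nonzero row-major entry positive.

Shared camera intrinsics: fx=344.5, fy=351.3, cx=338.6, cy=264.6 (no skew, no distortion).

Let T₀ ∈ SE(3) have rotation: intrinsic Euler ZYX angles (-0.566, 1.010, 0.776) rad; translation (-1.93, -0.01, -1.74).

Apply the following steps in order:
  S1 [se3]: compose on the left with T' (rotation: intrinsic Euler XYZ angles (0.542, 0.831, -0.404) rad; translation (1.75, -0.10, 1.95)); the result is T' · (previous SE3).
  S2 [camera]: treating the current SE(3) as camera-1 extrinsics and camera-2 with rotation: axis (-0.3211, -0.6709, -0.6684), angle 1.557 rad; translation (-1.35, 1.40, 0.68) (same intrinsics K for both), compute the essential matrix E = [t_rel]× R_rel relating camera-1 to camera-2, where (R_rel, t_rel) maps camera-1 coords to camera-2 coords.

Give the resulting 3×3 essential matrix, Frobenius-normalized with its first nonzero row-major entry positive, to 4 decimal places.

after S1 (compose_se3): R=[-0.4228 0.8981 0.1212; 0.0332 0.1490 -0.9883; -0.9056 -0.4138 -0.0928], t=(-0.7342, 0.4695, 2.4571)
after S2 (essential): [0.4941 -0.2638 0.4313; -0.4052 -0.3442 0.2673; 0.2728 0.2142 -0.1606]

matrix = [0.4941 -0.2638 0.4313; -0.4052 -0.3442 0.2673; 0.2728 0.2142 -0.1606]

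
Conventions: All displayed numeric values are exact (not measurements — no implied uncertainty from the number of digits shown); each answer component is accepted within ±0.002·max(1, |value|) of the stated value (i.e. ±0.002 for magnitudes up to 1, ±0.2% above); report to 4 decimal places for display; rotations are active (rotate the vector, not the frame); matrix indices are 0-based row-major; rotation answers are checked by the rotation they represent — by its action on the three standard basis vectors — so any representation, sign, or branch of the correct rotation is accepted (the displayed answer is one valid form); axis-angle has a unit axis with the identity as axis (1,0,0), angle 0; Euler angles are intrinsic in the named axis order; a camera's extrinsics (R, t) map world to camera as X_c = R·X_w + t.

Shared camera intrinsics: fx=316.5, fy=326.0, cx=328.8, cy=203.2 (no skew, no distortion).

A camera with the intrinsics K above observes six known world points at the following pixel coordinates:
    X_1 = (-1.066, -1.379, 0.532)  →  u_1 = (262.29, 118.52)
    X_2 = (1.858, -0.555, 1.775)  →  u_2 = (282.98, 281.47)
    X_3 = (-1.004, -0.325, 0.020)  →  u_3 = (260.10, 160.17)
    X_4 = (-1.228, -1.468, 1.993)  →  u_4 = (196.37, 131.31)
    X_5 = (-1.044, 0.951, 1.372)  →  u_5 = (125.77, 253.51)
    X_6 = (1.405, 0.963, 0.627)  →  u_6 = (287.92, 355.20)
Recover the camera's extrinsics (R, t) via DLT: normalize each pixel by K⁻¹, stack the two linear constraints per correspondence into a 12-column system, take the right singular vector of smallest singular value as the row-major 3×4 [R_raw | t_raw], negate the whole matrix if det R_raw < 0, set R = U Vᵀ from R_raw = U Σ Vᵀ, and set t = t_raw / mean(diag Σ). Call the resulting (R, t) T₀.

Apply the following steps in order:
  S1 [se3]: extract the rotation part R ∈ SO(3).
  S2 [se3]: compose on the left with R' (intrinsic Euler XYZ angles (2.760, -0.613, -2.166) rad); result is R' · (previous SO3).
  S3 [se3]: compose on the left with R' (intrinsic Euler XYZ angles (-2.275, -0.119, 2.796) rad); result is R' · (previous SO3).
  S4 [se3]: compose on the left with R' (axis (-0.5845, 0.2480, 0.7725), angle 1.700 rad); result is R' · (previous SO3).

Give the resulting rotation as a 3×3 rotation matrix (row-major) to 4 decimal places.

source (pnp_recover): camera pose = R=[0.4565 -0.2803 -0.8444; 0.6902 0.7105 0.1372; 0.5615 -0.6454 0.5178], t=(-0.4402, 0.4198, 4.1412)
after S1 (rot_of_se3): [0.4565 -0.2803 -0.8444; 0.6902 0.7105 0.1372; 0.5615 -0.6454 0.5178]
after S2 (compose_so3): [-0.0649 0.9811 0.1823; 0.4713 0.1912 -0.8610; -0.8796 0.0300 -0.4748]
after S3 (compose_so3): [0.0066 -0.9844 0.1757; -0.3732 -0.1654 -0.9129; 0.9277 -0.0596 -0.3685]
after S4 (compose_so3): [0.1039 -0.0834 0.9911; 0.7645 -0.6307 -0.1333; 0.6362 0.7715 -0.0018]

rotation (matrix) = ((0.1039, -0.0834, 0.9911), (0.7645, -0.6307, -0.1333), (0.6362, 0.7715, -0.0018))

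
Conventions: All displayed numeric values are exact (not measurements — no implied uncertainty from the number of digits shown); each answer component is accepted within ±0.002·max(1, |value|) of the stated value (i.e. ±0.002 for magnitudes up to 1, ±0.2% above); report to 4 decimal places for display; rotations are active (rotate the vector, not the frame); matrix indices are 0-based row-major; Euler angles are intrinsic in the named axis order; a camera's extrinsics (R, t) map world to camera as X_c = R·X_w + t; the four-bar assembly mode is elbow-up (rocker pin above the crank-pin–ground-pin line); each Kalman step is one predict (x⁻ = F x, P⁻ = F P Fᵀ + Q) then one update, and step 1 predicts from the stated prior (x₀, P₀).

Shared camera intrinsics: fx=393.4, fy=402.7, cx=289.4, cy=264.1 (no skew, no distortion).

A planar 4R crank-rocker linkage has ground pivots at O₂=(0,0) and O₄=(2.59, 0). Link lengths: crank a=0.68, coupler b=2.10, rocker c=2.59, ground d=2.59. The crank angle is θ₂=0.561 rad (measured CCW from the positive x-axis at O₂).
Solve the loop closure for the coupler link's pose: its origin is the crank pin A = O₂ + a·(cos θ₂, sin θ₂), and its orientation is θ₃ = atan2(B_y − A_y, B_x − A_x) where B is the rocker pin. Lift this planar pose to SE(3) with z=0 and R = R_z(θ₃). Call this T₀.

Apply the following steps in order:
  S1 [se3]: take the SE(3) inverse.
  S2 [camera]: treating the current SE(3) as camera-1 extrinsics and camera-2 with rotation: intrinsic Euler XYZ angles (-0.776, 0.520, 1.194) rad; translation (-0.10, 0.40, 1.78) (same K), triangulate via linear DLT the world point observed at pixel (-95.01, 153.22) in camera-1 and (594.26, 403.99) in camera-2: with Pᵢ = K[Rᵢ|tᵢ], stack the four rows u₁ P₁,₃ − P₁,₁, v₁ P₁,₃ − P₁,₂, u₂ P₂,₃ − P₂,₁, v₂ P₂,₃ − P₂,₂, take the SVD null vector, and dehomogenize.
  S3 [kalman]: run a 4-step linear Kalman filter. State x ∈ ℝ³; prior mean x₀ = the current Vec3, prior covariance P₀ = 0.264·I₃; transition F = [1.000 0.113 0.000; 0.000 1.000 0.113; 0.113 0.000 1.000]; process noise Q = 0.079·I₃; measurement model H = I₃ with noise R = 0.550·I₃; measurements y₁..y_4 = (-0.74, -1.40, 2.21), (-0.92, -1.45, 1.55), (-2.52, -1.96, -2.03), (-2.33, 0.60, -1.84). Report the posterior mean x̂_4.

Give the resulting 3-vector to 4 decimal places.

result = (-1.8221, -0.8650, -0.4286)

source (fourbar_fk): coupler pose = R=[0.3889 -0.9213 0.0000; 0.9213 0.3889 0.0000; 0.0000 0.0000 1.0000], t=(0.5758, 0.3618, 0.0000)
after S1 (invert_se3): R=[0.3889 0.9213 0.0000; -0.9213 0.3889 -0.0000; 0.0000 0.0000 1.0000], t=(-0.5572, 0.3898, 0.0000)
after S2 (triangulate): (0.3690, -1.2870, 1.6368)
after S3 (kf_track): (-1.8221, -0.8650, -0.4286)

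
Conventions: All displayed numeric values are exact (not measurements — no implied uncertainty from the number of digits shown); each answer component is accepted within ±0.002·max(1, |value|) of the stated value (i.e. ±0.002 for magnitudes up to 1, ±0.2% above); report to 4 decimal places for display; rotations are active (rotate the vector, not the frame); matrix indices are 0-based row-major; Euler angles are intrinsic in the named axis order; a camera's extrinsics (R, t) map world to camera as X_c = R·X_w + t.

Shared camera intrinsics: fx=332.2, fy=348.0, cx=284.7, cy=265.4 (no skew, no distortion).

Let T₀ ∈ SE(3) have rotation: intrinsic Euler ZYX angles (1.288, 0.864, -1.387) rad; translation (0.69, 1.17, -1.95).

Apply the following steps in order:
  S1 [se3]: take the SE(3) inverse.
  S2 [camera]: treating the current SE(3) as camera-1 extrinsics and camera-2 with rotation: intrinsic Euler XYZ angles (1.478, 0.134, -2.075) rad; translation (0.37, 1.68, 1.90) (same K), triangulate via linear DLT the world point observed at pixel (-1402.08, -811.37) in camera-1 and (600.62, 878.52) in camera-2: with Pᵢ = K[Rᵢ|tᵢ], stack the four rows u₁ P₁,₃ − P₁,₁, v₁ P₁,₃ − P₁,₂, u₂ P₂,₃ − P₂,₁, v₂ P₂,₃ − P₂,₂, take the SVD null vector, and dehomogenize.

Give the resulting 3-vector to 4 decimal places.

result = (0.4905, 0.9523, -0.0845)

after S1 (invert_se3): R=[0.1812 0.6236 -0.7604; -0.3841 -0.6669 -0.6385; -0.9053 0.4078 0.1187], t=(-2.3375, -0.1996, 0.3790)
after S2 (triangulate): (0.4905, 0.9523, -0.0845)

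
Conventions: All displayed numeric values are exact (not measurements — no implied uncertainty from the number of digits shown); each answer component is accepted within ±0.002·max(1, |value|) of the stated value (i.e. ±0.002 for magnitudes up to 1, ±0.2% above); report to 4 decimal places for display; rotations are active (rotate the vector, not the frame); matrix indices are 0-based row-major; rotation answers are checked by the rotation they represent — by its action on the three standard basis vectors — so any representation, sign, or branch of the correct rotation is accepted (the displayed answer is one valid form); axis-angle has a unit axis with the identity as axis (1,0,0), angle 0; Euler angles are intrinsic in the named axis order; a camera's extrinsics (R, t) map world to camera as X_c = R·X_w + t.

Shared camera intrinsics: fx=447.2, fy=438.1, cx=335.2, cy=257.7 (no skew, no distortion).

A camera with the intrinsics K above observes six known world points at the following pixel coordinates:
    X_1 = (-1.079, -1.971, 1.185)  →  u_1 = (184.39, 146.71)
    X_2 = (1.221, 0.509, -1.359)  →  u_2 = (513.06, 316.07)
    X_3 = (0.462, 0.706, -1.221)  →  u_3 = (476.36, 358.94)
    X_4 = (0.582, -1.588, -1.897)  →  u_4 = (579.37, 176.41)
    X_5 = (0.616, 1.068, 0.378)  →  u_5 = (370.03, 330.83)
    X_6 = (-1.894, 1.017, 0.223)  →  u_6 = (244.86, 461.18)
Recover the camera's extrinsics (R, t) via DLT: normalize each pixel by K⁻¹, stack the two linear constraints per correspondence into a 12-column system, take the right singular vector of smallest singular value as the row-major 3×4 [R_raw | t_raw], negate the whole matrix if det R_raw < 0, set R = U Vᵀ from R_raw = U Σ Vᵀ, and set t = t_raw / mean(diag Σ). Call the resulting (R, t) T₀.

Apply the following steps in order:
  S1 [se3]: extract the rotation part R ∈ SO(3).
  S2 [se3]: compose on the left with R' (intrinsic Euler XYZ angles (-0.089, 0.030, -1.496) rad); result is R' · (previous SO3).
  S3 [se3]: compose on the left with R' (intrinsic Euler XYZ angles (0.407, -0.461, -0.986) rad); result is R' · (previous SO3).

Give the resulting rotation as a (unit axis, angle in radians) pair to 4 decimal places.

rotation (axis_angle) = ((-0.1459, -0.1692, -0.9747), 2.9260)

source (pnp_recover): camera pose = R=[0.6111 0.0803 -0.7875; -0.4246 0.8729 -0.2404; 0.6681 0.4813 0.5675], t=(0.3300, 0.4800, 5.2102)
after S1 (rot_of_se3): [0.6111 0.0803 -0.7875; -0.4246 0.8729 -0.2404; 0.6681 0.4813 0.5675]
after S2 (compose_so3): [-0.3575 0.8905 -0.2814; -0.5782 0.0256 0.8155; 0.7334 0.4543 0.5057]
after S3 (compose_so3): [-0.9348 0.2573 0.2449; -0.1597 -0.9203 0.3572; 0.3173 0.2948 0.9014]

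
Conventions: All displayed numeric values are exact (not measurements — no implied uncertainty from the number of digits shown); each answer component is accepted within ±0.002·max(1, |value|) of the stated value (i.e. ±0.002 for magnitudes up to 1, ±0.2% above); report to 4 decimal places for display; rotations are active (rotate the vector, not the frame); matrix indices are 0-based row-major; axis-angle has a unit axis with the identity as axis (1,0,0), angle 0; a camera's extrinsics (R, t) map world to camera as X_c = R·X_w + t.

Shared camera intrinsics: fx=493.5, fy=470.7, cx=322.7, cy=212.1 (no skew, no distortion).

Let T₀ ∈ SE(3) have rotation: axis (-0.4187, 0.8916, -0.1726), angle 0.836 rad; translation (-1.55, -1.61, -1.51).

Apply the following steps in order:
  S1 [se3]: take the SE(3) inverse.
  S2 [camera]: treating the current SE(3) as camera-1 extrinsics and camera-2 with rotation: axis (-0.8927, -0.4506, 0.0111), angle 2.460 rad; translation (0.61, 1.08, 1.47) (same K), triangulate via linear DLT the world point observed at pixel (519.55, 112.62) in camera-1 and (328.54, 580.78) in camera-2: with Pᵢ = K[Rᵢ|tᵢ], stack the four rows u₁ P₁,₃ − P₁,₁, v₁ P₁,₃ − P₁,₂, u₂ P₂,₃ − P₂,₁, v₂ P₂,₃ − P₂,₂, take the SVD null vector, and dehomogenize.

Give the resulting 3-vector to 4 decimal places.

after S1 (invert_se3): R=[0.7282 -0.2511 -0.6377; 0.0050 0.9324 -0.3614; 0.6854 0.2599 0.6802], t=(-0.2385, 0.9633, 2.5080)
after S2 (triangulate): (0.8558, -1.7020, -0.2704)

result = (0.8558, -1.7020, -0.2704)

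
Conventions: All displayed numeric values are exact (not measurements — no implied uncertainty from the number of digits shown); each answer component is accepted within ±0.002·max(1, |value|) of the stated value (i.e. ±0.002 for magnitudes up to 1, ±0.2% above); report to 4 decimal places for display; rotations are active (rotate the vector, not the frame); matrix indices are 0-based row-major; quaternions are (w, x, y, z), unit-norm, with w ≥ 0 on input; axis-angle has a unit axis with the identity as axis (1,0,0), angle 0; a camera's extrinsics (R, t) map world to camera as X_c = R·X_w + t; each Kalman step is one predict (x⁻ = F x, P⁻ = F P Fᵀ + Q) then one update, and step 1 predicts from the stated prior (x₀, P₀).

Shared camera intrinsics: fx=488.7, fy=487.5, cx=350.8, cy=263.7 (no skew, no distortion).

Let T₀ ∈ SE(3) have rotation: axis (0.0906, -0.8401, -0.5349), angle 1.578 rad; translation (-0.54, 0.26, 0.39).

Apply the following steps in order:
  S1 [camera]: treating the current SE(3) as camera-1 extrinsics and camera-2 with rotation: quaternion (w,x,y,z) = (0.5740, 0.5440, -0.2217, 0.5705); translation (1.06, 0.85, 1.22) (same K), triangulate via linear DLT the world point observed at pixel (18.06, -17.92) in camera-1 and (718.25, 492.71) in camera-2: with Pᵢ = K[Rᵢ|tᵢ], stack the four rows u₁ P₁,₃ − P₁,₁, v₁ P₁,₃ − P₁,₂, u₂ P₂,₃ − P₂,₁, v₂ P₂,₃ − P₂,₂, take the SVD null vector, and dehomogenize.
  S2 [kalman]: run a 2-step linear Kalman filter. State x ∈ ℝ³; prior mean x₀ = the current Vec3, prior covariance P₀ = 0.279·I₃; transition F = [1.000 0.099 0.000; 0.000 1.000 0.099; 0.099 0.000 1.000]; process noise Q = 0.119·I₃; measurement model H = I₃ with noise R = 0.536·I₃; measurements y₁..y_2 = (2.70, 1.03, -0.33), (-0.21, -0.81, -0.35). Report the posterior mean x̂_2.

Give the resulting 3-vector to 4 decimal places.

result = (1.1931, -0.2441, 0.0753)

after S1 (triangulate): (1.7757, -0.4422, 0.4555)
after S2 (kf_track): (1.1931, -0.2441, 0.0753)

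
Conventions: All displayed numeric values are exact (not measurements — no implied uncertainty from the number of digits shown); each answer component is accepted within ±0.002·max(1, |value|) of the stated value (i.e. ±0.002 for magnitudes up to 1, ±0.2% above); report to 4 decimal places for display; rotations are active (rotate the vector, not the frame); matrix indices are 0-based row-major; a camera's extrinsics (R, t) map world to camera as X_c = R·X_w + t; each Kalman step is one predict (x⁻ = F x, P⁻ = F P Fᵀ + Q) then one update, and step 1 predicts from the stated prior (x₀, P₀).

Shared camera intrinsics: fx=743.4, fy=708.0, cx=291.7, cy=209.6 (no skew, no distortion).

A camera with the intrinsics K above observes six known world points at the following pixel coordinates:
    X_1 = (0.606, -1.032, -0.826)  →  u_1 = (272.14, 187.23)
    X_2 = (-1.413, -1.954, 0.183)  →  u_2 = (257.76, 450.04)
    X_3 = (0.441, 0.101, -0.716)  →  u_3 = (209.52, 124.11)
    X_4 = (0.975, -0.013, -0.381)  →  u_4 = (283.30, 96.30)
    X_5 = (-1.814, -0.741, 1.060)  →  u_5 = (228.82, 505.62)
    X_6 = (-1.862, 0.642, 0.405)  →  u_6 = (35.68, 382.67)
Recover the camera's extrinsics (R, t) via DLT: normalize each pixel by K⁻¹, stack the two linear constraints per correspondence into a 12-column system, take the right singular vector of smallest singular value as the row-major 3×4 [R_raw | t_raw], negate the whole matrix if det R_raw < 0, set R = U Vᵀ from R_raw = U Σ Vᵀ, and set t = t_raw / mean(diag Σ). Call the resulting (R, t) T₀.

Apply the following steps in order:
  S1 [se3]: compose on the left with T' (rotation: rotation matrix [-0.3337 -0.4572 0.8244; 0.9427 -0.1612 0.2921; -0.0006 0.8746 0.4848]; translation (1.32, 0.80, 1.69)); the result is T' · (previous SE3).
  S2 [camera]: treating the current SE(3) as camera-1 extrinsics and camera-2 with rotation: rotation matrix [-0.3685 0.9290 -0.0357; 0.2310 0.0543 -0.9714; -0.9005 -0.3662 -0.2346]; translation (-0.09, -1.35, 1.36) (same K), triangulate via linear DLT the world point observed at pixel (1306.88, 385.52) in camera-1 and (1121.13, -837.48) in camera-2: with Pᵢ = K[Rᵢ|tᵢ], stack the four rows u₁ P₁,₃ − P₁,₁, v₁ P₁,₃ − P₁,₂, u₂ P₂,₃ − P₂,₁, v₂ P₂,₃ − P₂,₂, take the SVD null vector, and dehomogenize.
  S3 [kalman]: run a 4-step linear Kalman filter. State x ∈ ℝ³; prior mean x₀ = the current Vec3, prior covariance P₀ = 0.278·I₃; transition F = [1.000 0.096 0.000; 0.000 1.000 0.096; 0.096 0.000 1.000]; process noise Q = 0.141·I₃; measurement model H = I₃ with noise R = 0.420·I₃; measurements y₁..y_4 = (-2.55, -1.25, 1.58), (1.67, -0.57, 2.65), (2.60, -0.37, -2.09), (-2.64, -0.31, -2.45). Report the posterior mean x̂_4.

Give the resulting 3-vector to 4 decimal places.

result = (-0.6691, -0.3074, -1.0523)

source (pnp_recover): camera pose = R=[0.5879 -0.4067 0.6993; -0.7556 -0.5848 0.2951; 0.2889 -0.7018 -0.6511], t=(-0.3800, -0.1201, 5.4699)
after S1 (compose_se3): R=[0.3875 -0.1755 -0.9050; 0.7604 -0.4941 0.4214; -0.5211 -0.8515 -0.0580], t=(6.0111, 2.0590, 4.2371)
after S2 (triangulate): (-1.0175, 1.5545, 0.7766)
after S3 (kf_track): (-0.6691, -0.3074, -1.0523)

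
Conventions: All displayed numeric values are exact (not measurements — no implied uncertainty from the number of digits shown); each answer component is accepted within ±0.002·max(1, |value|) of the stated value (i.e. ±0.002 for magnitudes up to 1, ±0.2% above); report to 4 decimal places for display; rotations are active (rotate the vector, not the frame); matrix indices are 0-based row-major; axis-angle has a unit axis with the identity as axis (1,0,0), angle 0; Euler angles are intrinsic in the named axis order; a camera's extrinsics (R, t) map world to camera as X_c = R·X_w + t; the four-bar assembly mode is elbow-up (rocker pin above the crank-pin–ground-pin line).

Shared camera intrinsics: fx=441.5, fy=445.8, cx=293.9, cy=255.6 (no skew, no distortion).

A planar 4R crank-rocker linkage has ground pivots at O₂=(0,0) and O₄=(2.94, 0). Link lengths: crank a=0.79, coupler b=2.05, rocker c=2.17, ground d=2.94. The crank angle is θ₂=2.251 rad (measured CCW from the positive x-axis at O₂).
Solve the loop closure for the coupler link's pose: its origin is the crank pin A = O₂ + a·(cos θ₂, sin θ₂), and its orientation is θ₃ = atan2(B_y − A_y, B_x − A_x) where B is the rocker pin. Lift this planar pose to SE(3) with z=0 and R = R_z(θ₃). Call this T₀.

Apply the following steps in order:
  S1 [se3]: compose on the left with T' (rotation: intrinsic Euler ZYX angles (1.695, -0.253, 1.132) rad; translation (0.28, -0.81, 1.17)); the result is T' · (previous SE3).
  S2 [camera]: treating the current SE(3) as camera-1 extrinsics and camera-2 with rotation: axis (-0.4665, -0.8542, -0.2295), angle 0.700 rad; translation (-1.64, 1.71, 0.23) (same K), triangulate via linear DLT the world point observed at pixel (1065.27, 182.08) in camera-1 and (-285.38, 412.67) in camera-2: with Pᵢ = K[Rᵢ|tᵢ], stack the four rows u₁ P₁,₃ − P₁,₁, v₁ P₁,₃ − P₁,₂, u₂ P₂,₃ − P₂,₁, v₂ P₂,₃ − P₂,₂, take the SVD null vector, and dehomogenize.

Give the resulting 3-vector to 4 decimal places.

source (fourbar_fk): coupler pose = R=[0.9051 -0.4252 0.0000; 0.4252 0.9051 0.0000; 0.0000 0.0000 1.0000], t=(-0.4969, 0.6142, 0.0000)
after S1 (compose_se3): R=[-0.2759 -0.3052 0.9115; 0.7515 -0.6597 0.0066; 0.5992 0.6868 0.4113], t=(0.0979, -1.4578, 1.5839)
after S2 (triangulate): (0.1647, -1.6789, 1.8690)

result = (0.1647, -1.6789, 1.8690)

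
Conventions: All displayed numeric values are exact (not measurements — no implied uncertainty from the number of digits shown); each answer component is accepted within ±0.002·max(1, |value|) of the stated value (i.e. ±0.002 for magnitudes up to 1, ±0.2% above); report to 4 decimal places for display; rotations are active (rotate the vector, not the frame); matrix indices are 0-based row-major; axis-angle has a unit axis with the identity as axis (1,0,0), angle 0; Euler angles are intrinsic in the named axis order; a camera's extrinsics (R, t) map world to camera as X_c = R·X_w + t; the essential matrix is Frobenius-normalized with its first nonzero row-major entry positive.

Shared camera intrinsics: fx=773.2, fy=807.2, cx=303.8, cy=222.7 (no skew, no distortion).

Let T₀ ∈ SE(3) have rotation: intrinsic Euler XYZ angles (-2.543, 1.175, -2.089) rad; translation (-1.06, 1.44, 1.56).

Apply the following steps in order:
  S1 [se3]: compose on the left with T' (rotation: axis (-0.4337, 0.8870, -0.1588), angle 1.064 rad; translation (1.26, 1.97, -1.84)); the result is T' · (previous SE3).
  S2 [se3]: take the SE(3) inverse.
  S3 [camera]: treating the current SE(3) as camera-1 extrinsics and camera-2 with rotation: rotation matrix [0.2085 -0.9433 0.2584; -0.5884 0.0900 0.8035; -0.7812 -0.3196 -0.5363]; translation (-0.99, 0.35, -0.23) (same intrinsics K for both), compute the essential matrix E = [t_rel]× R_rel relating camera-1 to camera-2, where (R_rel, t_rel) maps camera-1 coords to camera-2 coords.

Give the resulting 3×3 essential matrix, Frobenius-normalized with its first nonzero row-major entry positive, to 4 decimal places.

after S1 (compose_se3): R=[-0.0781 0.9608 0.2660; 0.9668 0.1381 -0.2151; -0.2434 0.2404 -0.9397], t=(1.8228, 4.0874, -0.9286)
after S2 (invert_se3): R=[-0.0781 0.9668 -0.2434; 0.9608 0.1381 0.2404; 0.2660 -0.2151 -0.9397], t=(-4.0353, -2.0926, -0.4784)
after S3 (essential): [0.0032 -0.0171 0.3512; -0.2461 0.6091 -0.2189; 0.1039 -0.2397 -0.5733]

matrix = [0.0032 -0.0171 0.3512; -0.2461 0.6091 -0.2189; 0.1039 -0.2397 -0.5733]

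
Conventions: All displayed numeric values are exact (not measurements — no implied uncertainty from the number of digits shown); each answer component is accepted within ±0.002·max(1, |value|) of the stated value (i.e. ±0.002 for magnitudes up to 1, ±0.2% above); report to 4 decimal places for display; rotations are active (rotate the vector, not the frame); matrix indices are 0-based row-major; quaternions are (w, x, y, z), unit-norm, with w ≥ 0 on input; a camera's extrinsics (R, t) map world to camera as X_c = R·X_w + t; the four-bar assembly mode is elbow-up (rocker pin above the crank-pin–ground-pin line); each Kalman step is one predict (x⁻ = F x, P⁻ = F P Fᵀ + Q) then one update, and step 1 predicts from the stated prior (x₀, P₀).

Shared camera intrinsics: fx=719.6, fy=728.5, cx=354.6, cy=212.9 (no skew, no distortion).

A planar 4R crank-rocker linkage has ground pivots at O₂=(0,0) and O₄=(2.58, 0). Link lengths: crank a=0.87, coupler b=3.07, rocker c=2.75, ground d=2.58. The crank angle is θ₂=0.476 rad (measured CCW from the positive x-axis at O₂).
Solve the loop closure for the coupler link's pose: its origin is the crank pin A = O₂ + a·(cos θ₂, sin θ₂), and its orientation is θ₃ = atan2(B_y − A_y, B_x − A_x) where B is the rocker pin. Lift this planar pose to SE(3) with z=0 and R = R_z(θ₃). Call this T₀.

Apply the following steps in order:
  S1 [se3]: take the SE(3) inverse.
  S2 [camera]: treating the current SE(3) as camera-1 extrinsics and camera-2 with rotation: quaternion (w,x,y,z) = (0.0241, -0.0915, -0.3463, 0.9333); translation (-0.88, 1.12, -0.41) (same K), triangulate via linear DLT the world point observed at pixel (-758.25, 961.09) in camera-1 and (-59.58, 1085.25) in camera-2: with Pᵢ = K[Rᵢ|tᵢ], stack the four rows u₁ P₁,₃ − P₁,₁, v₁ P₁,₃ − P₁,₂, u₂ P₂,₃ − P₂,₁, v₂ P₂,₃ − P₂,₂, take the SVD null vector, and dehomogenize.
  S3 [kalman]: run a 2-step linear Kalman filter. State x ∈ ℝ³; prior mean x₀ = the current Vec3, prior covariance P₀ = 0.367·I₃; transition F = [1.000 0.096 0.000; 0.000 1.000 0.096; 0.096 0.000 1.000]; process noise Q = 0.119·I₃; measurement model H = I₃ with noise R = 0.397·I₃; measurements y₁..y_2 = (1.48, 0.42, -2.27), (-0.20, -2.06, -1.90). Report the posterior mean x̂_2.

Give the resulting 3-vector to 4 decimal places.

source (fourbar_fk): coupler pose = R=[0.6451 -0.7641 0.0000; 0.7641 0.6451 0.0000; 0.0000 0.0000 1.0000], t=(0.7733, 0.3987, 0.0000)
after S1 (invert_se3): R=[0.6451 0.7641 0.0000; -0.7641 0.6451 -0.0000; 0.0000 0.0000 1.0000], t=(-0.8034, 0.3337, 0.0000)
after S2 (triangulate): (-0.8198, -0.0654, 0.8938)
after S3 (kf_track): (0.0679, -0.9040, -1.3629)

result = (0.0679, -0.9040, -1.3629)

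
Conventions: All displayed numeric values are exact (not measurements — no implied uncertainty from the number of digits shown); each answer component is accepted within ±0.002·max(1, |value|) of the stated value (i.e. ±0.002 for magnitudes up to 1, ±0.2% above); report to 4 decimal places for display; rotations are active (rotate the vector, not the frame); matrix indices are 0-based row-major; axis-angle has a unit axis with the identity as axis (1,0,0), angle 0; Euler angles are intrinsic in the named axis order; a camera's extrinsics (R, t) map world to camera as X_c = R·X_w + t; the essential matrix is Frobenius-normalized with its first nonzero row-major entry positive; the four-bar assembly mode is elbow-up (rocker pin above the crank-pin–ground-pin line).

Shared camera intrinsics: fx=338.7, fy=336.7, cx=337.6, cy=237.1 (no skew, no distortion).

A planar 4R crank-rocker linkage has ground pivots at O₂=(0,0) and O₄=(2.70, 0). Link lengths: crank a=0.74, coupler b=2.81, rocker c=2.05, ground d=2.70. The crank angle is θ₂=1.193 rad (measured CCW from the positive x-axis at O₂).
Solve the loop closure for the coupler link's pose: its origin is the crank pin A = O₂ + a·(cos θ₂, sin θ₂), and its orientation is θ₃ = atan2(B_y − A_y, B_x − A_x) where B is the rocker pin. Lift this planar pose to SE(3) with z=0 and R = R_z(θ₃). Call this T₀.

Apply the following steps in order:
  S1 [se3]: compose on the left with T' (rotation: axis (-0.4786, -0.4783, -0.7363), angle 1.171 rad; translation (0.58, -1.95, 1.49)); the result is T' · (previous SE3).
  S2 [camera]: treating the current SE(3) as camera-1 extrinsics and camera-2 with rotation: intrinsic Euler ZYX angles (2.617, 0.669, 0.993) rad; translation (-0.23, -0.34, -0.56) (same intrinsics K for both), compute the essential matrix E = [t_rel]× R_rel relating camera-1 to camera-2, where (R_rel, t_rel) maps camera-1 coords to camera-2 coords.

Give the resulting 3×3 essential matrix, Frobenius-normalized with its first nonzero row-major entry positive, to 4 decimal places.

source (fourbar_fk): coupler pose = R=[0.8747 -0.4847 0.0000; 0.4847 0.8747 0.0000; 0.0000 0.0000 1.0000], t=(0.2730, 0.6878, 0.0000)
after S1 (compose_se3): R=[0.8593 0.4591 -0.2254; -0.2146 0.7237 0.6560; 0.4642 -0.5153 0.7204], t=(1.2871, -1.7331, 1.5137)
after S2 (essential): [0.1011 -0.5429 -0.4347; -0.5336 -0.2443 0.1129; -0.3537 -0.0841 0.1295]

matrix = [0.1011 -0.5429 -0.4347; -0.5336 -0.2443 0.1129; -0.3537 -0.0841 0.1295]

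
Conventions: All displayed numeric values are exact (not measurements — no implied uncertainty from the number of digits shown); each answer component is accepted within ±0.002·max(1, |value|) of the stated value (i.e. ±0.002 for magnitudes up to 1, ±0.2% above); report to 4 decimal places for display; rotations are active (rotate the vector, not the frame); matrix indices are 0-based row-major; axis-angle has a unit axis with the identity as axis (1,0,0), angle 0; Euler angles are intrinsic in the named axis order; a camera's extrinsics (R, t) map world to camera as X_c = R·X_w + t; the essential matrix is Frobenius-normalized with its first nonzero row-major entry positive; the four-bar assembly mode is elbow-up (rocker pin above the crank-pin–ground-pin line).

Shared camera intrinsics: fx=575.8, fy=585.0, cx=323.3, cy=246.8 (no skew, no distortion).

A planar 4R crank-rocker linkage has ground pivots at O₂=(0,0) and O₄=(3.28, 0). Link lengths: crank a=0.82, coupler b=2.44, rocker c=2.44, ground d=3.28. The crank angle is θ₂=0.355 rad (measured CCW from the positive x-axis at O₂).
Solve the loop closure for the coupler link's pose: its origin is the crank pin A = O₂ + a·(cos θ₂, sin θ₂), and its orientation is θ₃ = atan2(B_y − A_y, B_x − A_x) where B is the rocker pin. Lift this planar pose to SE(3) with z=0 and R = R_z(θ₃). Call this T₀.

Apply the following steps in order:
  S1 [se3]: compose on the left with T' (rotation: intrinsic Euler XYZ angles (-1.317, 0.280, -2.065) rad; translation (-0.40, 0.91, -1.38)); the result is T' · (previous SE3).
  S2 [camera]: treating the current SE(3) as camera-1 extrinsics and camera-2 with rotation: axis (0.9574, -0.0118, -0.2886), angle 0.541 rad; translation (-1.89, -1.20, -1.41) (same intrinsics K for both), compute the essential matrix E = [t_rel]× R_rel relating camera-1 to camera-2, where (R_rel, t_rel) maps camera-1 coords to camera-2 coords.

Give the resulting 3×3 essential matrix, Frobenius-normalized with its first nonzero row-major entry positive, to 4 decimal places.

matrix = [0.1108 -0.5263 -0.3451; -0.0823 0.4499 -0.4441; -0.0149 0.0386 0.4284]

source (fourbar_fk): coupler pose = R=[0.6111 -0.7916 0.0000; 0.7916 0.6111 0.0000; 0.0000 0.0000 1.0000], t=(0.7689, 0.2850, 0.0000)
after S1 (compose_se3): R=[0.3912 0.8778 0.2764; -0.3382 -0.1421 0.9303; 0.8559 -0.4574 0.2413], t=(-0.5093, 0.7365, -0.5861)
after S2 (essential): [0.1108 -0.5263 -0.3451; -0.0823 0.4499 -0.4441; -0.0149 0.0386 0.4284]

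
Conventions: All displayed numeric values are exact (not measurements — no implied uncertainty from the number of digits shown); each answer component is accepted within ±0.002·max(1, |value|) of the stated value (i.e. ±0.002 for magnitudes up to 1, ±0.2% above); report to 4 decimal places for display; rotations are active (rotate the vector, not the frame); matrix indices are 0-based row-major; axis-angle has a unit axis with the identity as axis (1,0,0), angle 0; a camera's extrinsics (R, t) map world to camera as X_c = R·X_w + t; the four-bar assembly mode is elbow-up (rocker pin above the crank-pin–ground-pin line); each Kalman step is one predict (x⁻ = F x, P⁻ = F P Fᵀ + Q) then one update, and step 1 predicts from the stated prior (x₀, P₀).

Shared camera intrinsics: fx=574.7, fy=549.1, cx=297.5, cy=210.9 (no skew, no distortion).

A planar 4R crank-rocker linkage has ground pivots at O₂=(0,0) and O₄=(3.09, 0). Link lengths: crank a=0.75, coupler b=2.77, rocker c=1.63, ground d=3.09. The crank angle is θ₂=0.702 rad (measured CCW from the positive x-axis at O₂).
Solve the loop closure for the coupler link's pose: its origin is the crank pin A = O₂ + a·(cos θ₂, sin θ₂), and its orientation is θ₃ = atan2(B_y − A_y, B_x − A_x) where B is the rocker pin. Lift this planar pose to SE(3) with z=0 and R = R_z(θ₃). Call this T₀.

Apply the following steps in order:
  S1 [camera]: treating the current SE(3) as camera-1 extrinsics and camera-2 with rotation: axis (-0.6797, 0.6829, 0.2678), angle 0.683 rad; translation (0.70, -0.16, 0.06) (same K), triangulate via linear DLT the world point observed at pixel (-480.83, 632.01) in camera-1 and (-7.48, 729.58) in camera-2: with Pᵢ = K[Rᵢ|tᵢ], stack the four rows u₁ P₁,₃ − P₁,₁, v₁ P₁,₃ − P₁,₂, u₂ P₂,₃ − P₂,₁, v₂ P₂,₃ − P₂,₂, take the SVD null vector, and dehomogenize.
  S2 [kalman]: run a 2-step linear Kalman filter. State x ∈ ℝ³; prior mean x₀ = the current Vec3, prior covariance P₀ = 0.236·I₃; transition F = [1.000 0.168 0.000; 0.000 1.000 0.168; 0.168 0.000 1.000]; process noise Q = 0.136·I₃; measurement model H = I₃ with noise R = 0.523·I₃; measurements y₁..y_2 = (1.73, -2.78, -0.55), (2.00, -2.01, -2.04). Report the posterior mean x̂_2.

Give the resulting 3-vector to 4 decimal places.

source (fourbar_fk): coupler pose = R=[0.9105 -0.4136 0.0000; 0.4136 0.9105 0.0000; 0.0000 0.0000 1.0000], t=(0.5727, 0.4843, 0.0000)
after S1 (triangulate): (-1.6556, 1.0791, 1.0197)
after S2 (kf_track): (0.4924, -1.0245, -0.7272)

result = (0.4924, -1.0245, -0.7272)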